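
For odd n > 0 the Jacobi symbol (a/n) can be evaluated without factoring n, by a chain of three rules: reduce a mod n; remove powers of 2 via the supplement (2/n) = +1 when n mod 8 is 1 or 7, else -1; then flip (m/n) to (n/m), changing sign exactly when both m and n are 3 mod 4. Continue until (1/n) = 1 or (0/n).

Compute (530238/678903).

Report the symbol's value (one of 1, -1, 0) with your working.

530238 = 2^1·265119; (2/678903) = +1 since 678903 mod 8 = 7, so (530238/678903) = (+1)^1·(265119/678903); sign now +1
reciprocity: (265119/678903) = -1·(678903/265119) since 265119 mod 4 = 3, 678903 mod 4 = 3; sign now -1
(678903/265119) = (148665/265119)   [reduce mod 265119]
reciprocity: (148665/265119) = +1·(265119/148665) since 148665 mod 4 = 1, 265119 mod 4 = 3; sign now -1
(265119/148665) = (116454/148665)   [reduce mod 148665]
116454 = 2^1·58227; (2/148665) = +1 since 148665 mod 8 = 1, so (116454/148665) = (+1)^1·(58227/148665); sign now -1
reciprocity: (58227/148665) = +1·(148665/58227) since 58227 mod 4 = 3, 148665 mod 4 = 1; sign now -1
(148665/58227) = (32211/58227)   [reduce mod 58227]
reciprocity: (32211/58227) = -1·(58227/32211) since 32211 mod 4 = 3, 58227 mod 4 = 3; sign now +1
(58227/32211) = (26016/32211)   [reduce mod 32211]
26016 = 2^5·813; (2/32211) = -1 since 32211 mod 8 = 3, so (26016/32211) = (-1)^5·(813/32211); sign now -1
reciprocity: (813/32211) = +1·(32211/813) since 813 mod 4 = 1, 32211 mod 4 = 3; sign now -1
(32211/813) = (504/813)   [reduce mod 813]
504 = 2^3·63; (2/813) = -1 since 813 mod 8 = 5, so (504/813) = (-1)^3·(63/813); sign now +1
reciprocity: (63/813) = +1·(813/63) since 63 mod 4 = 3, 813 mod 4 = 1; sign now +1
(813/63) = (57/63)   [reduce mod 63]
reciprocity: (57/63) = +1·(63/57) since 57 mod 4 = 1, 63 mod 4 = 3; sign now +1
(63/57) = (6/57)   [reduce mod 57]
6 = 2^1·3; (2/57) = +1 since 57 mod 8 = 1, so (6/57) = (+1)^1·(3/57); sign now +1
reciprocity: (3/57) = +1·(57/3) since 3 mod 4 = 3, 57 mod 4 = 1; sign now +1
(57/3) = (0/3)   [reduce mod 3]
(0/3) = 0   [gcd(a, n) > 1]; final value = 0

0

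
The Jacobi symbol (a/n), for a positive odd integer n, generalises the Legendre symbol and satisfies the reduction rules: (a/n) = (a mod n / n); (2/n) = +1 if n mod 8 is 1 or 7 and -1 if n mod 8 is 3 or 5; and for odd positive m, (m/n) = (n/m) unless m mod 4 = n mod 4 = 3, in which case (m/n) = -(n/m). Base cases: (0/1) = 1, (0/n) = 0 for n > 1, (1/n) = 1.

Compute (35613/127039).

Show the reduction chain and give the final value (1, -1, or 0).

flip (35613/127039) -> (127039/35613): both odd, 35613 mod 4 = 1, 127039 mod 4 = 3, so the flip contributes +1; sign now +1
(127039/35613): 127039 mod 35613 = 20200, so (127039/35613) = (20200/35613)
factor out 2^3: 20200 = 2^3·2525; with 35613 mod 8 = 5, (2/35613) = -1; sign now -1; continue with (2525/35613)
flip (2525/35613) -> (35613/2525): both odd, 2525 mod 4 = 1, 35613 mod 4 = 1, so the flip contributes +1; sign now -1
(35613/2525): 35613 mod 2525 = 263, so (35613/2525) = (263/2525)
flip (263/2525) -> (2525/263): both odd, 263 mod 4 = 3, 2525 mod 4 = 1, so the flip contributes +1; sign now -1
(2525/263): 2525 mod 263 = 158, so (2525/263) = (158/263)
factor out 2^1: 158 = 2^1·79; with 263 mod 8 = 7, (2/263) = +1; sign now -1; continue with (79/263)
flip (79/263) -> (263/79): both odd, 79 mod 4 = 3, 263 mod 4 = 3, so the flip contributes -1; sign now +1
(263/79): 263 mod 79 = 26, so (263/79) = (26/79)
factor out 2^1: 26 = 2^1·13; with 79 mod 8 = 7, (2/79) = +1; sign now +1; continue with (13/79)
flip (13/79) -> (79/13): both odd, 13 mod 4 = 1, 79 mod 4 = 3, so the flip contributes +1; sign now +1
(79/13): 79 mod 13 = 1, so (79/13) = (1/13)
reached (1/13) = 1, so the symbol is +1

1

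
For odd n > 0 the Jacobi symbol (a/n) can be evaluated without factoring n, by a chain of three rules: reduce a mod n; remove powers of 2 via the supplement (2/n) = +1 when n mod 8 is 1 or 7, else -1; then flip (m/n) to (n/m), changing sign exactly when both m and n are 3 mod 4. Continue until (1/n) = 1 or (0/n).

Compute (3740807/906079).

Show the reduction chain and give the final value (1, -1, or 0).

(3740807/906079): 3740807 mod 906079 = 116491, so (3740807/906079) = (116491/906079)
flip (116491/906079) -> (906079/116491): both odd, 116491 mod 4 = 3, 906079 mod 4 = 3, so the flip contributes -1; sign now -1
(906079/116491): 906079 mod 116491 = 90642, so (906079/116491) = (90642/116491)
factor out 2^1: 90642 = 2^1·45321; with 116491 mod 8 = 3, (2/116491) = -1; sign now +1; continue with (45321/116491)
flip (45321/116491) -> (116491/45321): both odd, 45321 mod 4 = 1, 116491 mod 4 = 3, so the flip contributes +1; sign now +1
(116491/45321): 116491 mod 45321 = 25849, so (116491/45321) = (25849/45321)
flip (25849/45321) -> (45321/25849): both odd, 25849 mod 4 = 1, 45321 mod 4 = 1, so the flip contributes +1; sign now +1
(45321/25849): 45321 mod 25849 = 19472, so (45321/25849) = (19472/25849)
factor out 2^4: 19472 = 2^4·1217; with 25849 mod 8 = 1, (2/25849) = +1; sign now +1; continue with (1217/25849)
flip (1217/25849) -> (25849/1217): both odd, 1217 mod 4 = 1, 25849 mod 4 = 1, so the flip contributes +1; sign now +1
(25849/1217): 25849 mod 1217 = 292, so (25849/1217) = (292/1217)
factor out 2^2: 292 = 2^2·73; with 1217 mod 8 = 1, (2/1217) = +1; sign now +1; continue with (73/1217)
flip (73/1217) -> (1217/73): both odd, 73 mod 4 = 1, 1217 mod 4 = 1, so the flip contributes +1; sign now +1
(1217/73): 1217 mod 73 = 49, so (1217/73) = (49/73)
flip (49/73) -> (73/49): both odd, 49 mod 4 = 1, 73 mod 4 = 1, so the flip contributes +1; sign now +1
(73/49): 73 mod 49 = 24, so (73/49) = (24/49)
factor out 2^3: 24 = 2^3·3; with 49 mod 8 = 1, (2/49) = +1; sign now +1; continue with (3/49)
flip (3/49) -> (49/3): both odd, 3 mod 4 = 3, 49 mod 4 = 1, so the flip contributes +1; sign now +1
(49/3): 49 mod 3 = 1, so (49/3) = (1/3)
reached (1/3) = 1, so the symbol is +1

1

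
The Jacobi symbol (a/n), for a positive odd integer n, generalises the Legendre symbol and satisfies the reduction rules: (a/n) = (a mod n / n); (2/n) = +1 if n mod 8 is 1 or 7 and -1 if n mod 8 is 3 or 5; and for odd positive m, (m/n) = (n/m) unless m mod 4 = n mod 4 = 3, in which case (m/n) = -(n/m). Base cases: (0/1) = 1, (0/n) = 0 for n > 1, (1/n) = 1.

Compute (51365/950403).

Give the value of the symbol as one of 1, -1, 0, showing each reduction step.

reciprocity: (51365/950403) = +1·(950403/51365) since 51365 mod 4 = 1, 950403 mod 4 = 3; sign now +1
(950403/51365) = (25833/51365)   [reduce mod 51365]
reciprocity: (25833/51365) = +1·(51365/25833) since 25833 mod 4 = 1, 51365 mod 4 = 1; sign now +1
(51365/25833) = (25532/25833)   [reduce mod 25833]
25532 = 2^2·6383; (2/25833) = +1 since 25833 mod 8 = 1, so (25532/25833) = (+1)^2·(6383/25833); sign now +1
reciprocity: (6383/25833) = +1·(25833/6383) since 6383 mod 4 = 3, 25833 mod 4 = 1; sign now +1
(25833/6383) = (301/6383)   [reduce mod 6383]
reciprocity: (301/6383) = +1·(6383/301) since 301 mod 4 = 1, 6383 mod 4 = 3; sign now +1
(6383/301) = (62/301)   [reduce mod 301]
62 = 2^1·31; (2/301) = -1 since 301 mod 8 = 5, so (62/301) = (-1)^1·(31/301); sign now -1
reciprocity: (31/301) = +1·(301/31) since 31 mod 4 = 3, 301 mod 4 = 1; sign now -1
(301/31) = (22/31)   [reduce mod 31]
22 = 2^1·11; (2/31) = +1 since 31 mod 8 = 7, so (22/31) = (+1)^1·(11/31); sign now -1
reciprocity: (11/31) = -1·(31/11) since 11 mod 4 = 3, 31 mod 4 = 3; sign now +1
(31/11) = (9/11)   [reduce mod 11]
reciprocity: (9/11) = +1·(11/9) since 9 mod 4 = 1, 11 mod 4 = 3; sign now +1
(11/9) = (2/9)   [reduce mod 9]
2 = 2^1·1; (2/9) = +1 since 9 mod 8 = 1, so (2/9) = (+1)^1·(1/9); sign now +1
(1/9) = 1; final value = sign = +1

1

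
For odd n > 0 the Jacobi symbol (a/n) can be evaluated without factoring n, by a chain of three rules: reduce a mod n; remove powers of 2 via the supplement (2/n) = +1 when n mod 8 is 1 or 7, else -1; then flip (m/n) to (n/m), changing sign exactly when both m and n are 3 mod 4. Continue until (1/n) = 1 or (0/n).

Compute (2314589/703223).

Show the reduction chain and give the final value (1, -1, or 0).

(2314589/703223): 2314589 mod 703223 = 204920, so (2314589/703223) = (204920/703223)
factor out 2^3: 204920 = 2^3·25615; with 703223 mod 8 = 7, (2/703223) = +1; sign now +1; continue with (25615/703223)
flip (25615/703223) -> (703223/25615): both odd, 25615 mod 4 = 3, 703223 mod 4 = 3, so the flip contributes -1; sign now -1
(703223/25615): 703223 mod 25615 = 11618, so (703223/25615) = (11618/25615)
factor out 2^1: 11618 = 2^1·5809; with 25615 mod 8 = 7, (2/25615) = +1; sign now -1; continue with (5809/25615)
flip (5809/25615) -> (25615/5809): both odd, 5809 mod 4 = 1, 25615 mod 4 = 3, so the flip contributes +1; sign now -1
(25615/5809): 25615 mod 5809 = 2379, so (25615/5809) = (2379/5809)
flip (2379/5809) -> (5809/2379): both odd, 2379 mod 4 = 3, 5809 mod 4 = 1, so the flip contributes +1; sign now -1
(5809/2379): 5809 mod 2379 = 1051, so (5809/2379) = (1051/2379)
flip (1051/2379) -> (2379/1051): both odd, 1051 mod 4 = 3, 2379 mod 4 = 3, so the flip contributes -1; sign now +1
(2379/1051): 2379 mod 1051 = 277, so (2379/1051) = (277/1051)
flip (277/1051) -> (1051/277): both odd, 277 mod 4 = 1, 1051 mod 4 = 3, so the flip contributes +1; sign now +1
(1051/277): 1051 mod 277 = 220, so (1051/277) = (220/277)
factor out 2^2: 220 = 2^2·55; with 277 mod 8 = 5, (2/277) = -1; sign now +1; continue with (55/277)
flip (55/277) -> (277/55): both odd, 55 mod 4 = 3, 277 mod 4 = 1, so the flip contributes +1; sign now +1
(277/55): 277 mod 55 = 2, so (277/55) = (2/55)
factor out 2^1: 2 = 2^1·1; with 55 mod 8 = 7, (2/55) = +1; sign now +1; continue with (1/55)
reached (1/55) = 1, so the symbol is +1

1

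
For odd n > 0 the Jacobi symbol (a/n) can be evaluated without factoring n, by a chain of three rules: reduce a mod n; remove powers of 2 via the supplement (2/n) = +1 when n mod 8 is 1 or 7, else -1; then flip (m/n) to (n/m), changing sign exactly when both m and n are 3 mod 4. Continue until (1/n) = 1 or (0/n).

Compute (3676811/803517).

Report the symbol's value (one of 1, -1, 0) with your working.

(3676811/803517) = (462743/803517)   [reduce mod 803517]
reciprocity: (462743/803517) = +1·(803517/462743) since 462743 mod 4 = 3, 803517 mod 4 = 1; sign now +1
(803517/462743) = (340774/462743)   [reduce mod 462743]
340774 = 2^1·170387; (2/462743) = +1 since 462743 mod 8 = 7, so (340774/462743) = (+1)^1·(170387/462743); sign now +1
reciprocity: (170387/462743) = -1·(462743/170387) since 170387 mod 4 = 3, 462743 mod 4 = 3; sign now -1
(462743/170387) = (121969/170387)   [reduce mod 170387]
reciprocity: (121969/170387) = +1·(170387/121969) since 121969 mod 4 = 1, 170387 mod 4 = 3; sign now -1
(170387/121969) = (48418/121969)   [reduce mod 121969]
48418 = 2^1·24209; (2/121969) = +1 since 121969 mod 8 = 1, so (48418/121969) = (+1)^1·(24209/121969); sign now -1
reciprocity: (24209/121969) = +1·(121969/24209) since 24209 mod 4 = 1, 121969 mod 4 = 1; sign now -1
(121969/24209) = (924/24209)   [reduce mod 24209]
924 = 2^2·231; (2/24209) = +1 since 24209 mod 8 = 1, so (924/24209) = (+1)^2·(231/24209); sign now -1
reciprocity: (231/24209) = +1·(24209/231) since 231 mod 4 = 3, 24209 mod 4 = 1; sign now -1
(24209/231) = (185/231)   [reduce mod 231]
reciprocity: (185/231) = +1·(231/185) since 185 mod 4 = 1, 231 mod 4 = 3; sign now -1
(231/185) = (46/185)   [reduce mod 185]
46 = 2^1·23; (2/185) = +1 since 185 mod 8 = 1, so (46/185) = (+1)^1·(23/185); sign now -1
reciprocity: (23/185) = +1·(185/23) since 23 mod 4 = 3, 185 mod 4 = 1; sign now -1
(185/23) = (1/23)   [reduce mod 23]
(1/23) = 1; final value = sign = -1

-1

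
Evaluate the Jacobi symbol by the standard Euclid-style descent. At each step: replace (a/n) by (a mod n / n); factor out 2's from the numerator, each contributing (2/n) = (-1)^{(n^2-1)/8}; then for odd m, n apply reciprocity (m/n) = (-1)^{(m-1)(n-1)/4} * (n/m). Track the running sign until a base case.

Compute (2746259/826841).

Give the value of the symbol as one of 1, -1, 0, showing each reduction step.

1

(2746259/826841) = (265736/826841)   [reduce mod 826841]
265736 = 2^3·33217; (2/826841) = +1 since 826841 mod 8 = 1, so (265736/826841) = (+1)^3·(33217/826841); sign now +1
reciprocity: (33217/826841) = +1·(826841/33217) since 33217 mod 4 = 1, 826841 mod 4 = 1; sign now +1
(826841/33217) = (29633/33217)   [reduce mod 33217]
reciprocity: (29633/33217) = +1·(33217/29633) since 29633 mod 4 = 1, 33217 mod 4 = 1; sign now +1
(33217/29633) = (3584/29633)   [reduce mod 29633]
3584 = 2^9·7; (2/29633) = +1 since 29633 mod 8 = 1, so (3584/29633) = (+1)^9·(7/29633); sign now +1
reciprocity: (7/29633) = +1·(29633/7) since 7 mod 4 = 3, 29633 mod 4 = 1; sign now +1
(29633/7) = (2/7)   [reduce mod 7]
2 = 2^1·1; (2/7) = +1 since 7 mod 8 = 7, so (2/7) = (+1)^1·(1/7); sign now +1
(1/7) = 1; final value = sign = +1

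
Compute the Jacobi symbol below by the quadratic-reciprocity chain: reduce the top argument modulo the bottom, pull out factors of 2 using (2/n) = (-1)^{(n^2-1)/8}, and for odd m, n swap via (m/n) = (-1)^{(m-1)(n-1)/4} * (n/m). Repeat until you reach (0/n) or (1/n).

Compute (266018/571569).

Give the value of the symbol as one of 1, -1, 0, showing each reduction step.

266018 = 2^1·133009; (2/571569) = +1 since 571569 mod 8 = 1, so (266018/571569) = (+1)^1·(133009/571569); sign now +1
reciprocity: (133009/571569) = +1·(571569/133009) since 133009 mod 4 = 1, 571569 mod 4 = 1; sign now +1
(571569/133009) = (39533/133009)   [reduce mod 133009]
reciprocity: (39533/133009) = +1·(133009/39533) since 39533 mod 4 = 1, 133009 mod 4 = 1; sign now +1
(133009/39533) = (14410/39533)   [reduce mod 39533]
14410 = 2^1·7205; (2/39533) = -1 since 39533 mod 8 = 5, so (14410/39533) = (-1)^1·(7205/39533); sign now -1
reciprocity: (7205/39533) = +1·(39533/7205) since 7205 mod 4 = 1, 39533 mod 4 = 1; sign now -1
(39533/7205) = (3508/7205)   [reduce mod 7205]
3508 = 2^2·877; (2/7205) = -1 since 7205 mod 8 = 5, so (3508/7205) = (-1)^2·(877/7205); sign now -1
reciprocity: (877/7205) = +1·(7205/877) since 877 mod 4 = 1, 7205 mod 4 = 1; sign now -1
(7205/877) = (189/877)   [reduce mod 877]
reciprocity: (189/877) = +1·(877/189) since 189 mod 4 = 1, 877 mod 4 = 1; sign now -1
(877/189) = (121/189)   [reduce mod 189]
reciprocity: (121/189) = +1·(189/121) since 121 mod 4 = 1, 189 mod 4 = 1; sign now -1
(189/121) = (68/121)   [reduce mod 121]
68 = 2^2·17; (2/121) = +1 since 121 mod 8 = 1, so (68/121) = (+1)^2·(17/121); sign now -1
reciprocity: (17/121) = +1·(121/17) since 17 mod 4 = 1, 121 mod 4 = 1; sign now -1
(121/17) = (2/17)   [reduce mod 17]
2 = 2^1·1; (2/17) = +1 since 17 mod 8 = 1, so (2/17) = (+1)^1·(1/17); sign now -1
(1/17) = 1; final value = sign = -1

-1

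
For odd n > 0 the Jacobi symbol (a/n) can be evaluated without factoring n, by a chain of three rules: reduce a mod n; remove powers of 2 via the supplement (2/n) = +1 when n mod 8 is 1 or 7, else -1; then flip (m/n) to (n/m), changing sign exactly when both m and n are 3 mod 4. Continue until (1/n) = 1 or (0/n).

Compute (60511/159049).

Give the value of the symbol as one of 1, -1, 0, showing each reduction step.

reciprocity: (60511/159049) = +1·(159049/60511) since 60511 mod 4 = 3, 159049 mod 4 = 1; sign now +1
(159049/60511) = (38027/60511)   [reduce mod 60511]
reciprocity: (38027/60511) = -1·(60511/38027) since 38027 mod 4 = 3, 60511 mod 4 = 3; sign now -1
(60511/38027) = (22484/38027)   [reduce mod 38027]
22484 = 2^2·5621; (2/38027) = -1 since 38027 mod 8 = 3, so (22484/38027) = (-1)^2·(5621/38027); sign now -1
reciprocity: (5621/38027) = +1·(38027/5621) since 5621 mod 4 = 1, 38027 mod 4 = 3; sign now -1
(38027/5621) = (4301/5621)   [reduce mod 5621]
reciprocity: (4301/5621) = +1·(5621/4301) since 4301 mod 4 = 1, 5621 mod 4 = 1; sign now -1
(5621/4301) = (1320/4301)   [reduce mod 4301]
1320 = 2^3·165; (2/4301) = -1 since 4301 mod 8 = 5, so (1320/4301) = (-1)^3·(165/4301); sign now +1
reciprocity: (165/4301) = +1·(4301/165) since 165 mod 4 = 1, 4301 mod 4 = 1; sign now +1
(4301/165) = (11/165)   [reduce mod 165]
reciprocity: (11/165) = +1·(165/11) since 11 mod 4 = 3, 165 mod 4 = 1; sign now +1
(165/11) = (0/11)   [reduce mod 11]
(0/11) = 0   [gcd(a, n) > 1]; final value = 0

0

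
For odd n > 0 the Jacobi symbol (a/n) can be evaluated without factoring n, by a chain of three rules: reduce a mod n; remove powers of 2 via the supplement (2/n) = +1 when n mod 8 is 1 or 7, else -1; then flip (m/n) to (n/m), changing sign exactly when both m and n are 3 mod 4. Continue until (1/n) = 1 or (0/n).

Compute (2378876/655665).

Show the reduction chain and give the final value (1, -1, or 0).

(2378876/655665): 2378876 mod 655665 = 411881, so (2378876/655665) = (411881/655665)
flip (411881/655665) -> (655665/411881): both odd, 411881 mod 4 = 1, 655665 mod 4 = 1, so the flip contributes +1; sign now +1
(655665/411881): 655665 mod 411881 = 243784, so (655665/411881) = (243784/411881)
factor out 2^3: 243784 = 2^3·30473; with 411881 mod 8 = 1, (2/411881) = +1; sign now +1; continue with (30473/411881)
flip (30473/411881) -> (411881/30473): both odd, 30473 mod 4 = 1, 411881 mod 4 = 1, so the flip contributes +1; sign now +1
(411881/30473): 411881 mod 30473 = 15732, so (411881/30473) = (15732/30473)
factor out 2^2: 15732 = 2^2·3933; with 30473 mod 8 = 1, (2/30473) = +1; sign now +1; continue with (3933/30473)
flip (3933/30473) -> (30473/3933): both odd, 3933 mod 4 = 1, 30473 mod 4 = 1, so the flip contributes +1; sign now +1
(30473/3933): 30473 mod 3933 = 2942, so (30473/3933) = (2942/3933)
factor out 2^1: 2942 = 2^1·1471; with 3933 mod 8 = 5, (2/3933) = -1; sign now -1; continue with (1471/3933)
flip (1471/3933) -> (3933/1471): both odd, 1471 mod 4 = 3, 3933 mod 4 = 1, so the flip contributes +1; sign now -1
(3933/1471): 3933 mod 1471 = 991, so (3933/1471) = (991/1471)
flip (991/1471) -> (1471/991): both odd, 991 mod 4 = 3, 1471 mod 4 = 3, so the flip contributes -1; sign now +1
(1471/991): 1471 mod 991 = 480, so (1471/991) = (480/991)
factor out 2^5: 480 = 2^5·15; with 991 mod 8 = 7, (2/991) = +1; sign now +1; continue with (15/991)
flip (15/991) -> (991/15): both odd, 15 mod 4 = 3, 991 mod 4 = 3, so the flip contributes -1; sign now -1
(991/15): 991 mod 15 = 1, so (991/15) = (1/15)
reached (1/15) = 1, so the symbol is -1

-1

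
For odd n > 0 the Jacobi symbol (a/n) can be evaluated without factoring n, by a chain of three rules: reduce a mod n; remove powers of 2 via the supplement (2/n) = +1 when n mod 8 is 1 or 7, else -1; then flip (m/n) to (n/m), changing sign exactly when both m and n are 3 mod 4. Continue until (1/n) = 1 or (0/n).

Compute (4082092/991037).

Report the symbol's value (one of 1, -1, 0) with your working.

-1

(4082092/991037): 4082092 mod 991037 = 117944, so (4082092/991037) = (117944/991037)
factor out 2^3: 117944 = 2^3·14743; with 991037 mod 8 = 5, (2/991037) = -1; sign now -1; continue with (14743/991037)
flip (14743/991037) -> (991037/14743): both odd, 14743 mod 4 = 3, 991037 mod 4 = 1, so the flip contributes +1; sign now -1
(991037/14743): 991037 mod 14743 = 3256, so (991037/14743) = (3256/14743)
factor out 2^3: 3256 = 2^3·407; with 14743 mod 8 = 7, (2/14743) = +1; sign now -1; continue with (407/14743)
flip (407/14743) -> (14743/407): both odd, 407 mod 4 = 3, 14743 mod 4 = 3, so the flip contributes -1; sign now +1
(14743/407): 14743 mod 407 = 91, so (14743/407) = (91/407)
flip (91/407) -> (407/91): both odd, 91 mod 4 = 3, 407 mod 4 = 3, so the flip contributes -1; sign now -1
(407/91): 407 mod 91 = 43, so (407/91) = (43/91)
flip (43/91) -> (91/43): both odd, 43 mod 4 = 3, 91 mod 4 = 3, so the flip contributes -1; sign now +1
(91/43): 91 mod 43 = 5, so (91/43) = (5/43)
flip (5/43) -> (43/5): both odd, 5 mod 4 = 1, 43 mod 4 = 3, so the flip contributes +1; sign now +1
(43/5): 43 mod 5 = 3, so (43/5) = (3/5)
flip (3/5) -> (5/3): both odd, 3 mod 4 = 3, 5 mod 4 = 1, so the flip contributes +1; sign now +1
(5/3): 5 mod 3 = 2, so (5/3) = (2/3)
factor out 2^1: 2 = 2^1·1; with 3 mod 8 = 3, (2/3) = -1; sign now -1; continue with (1/3)
reached (1/3) = 1, so the symbol is -1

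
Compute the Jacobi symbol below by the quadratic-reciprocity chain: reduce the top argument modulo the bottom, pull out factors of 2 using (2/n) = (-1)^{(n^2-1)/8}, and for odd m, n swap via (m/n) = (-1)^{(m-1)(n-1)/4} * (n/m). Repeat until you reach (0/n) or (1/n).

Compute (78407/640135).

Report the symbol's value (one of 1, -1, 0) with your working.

reciprocity: (78407/640135) = -1·(640135/78407) since 78407 mod 4 = 3, 640135 mod 4 = 3; sign now -1
(640135/78407) = (12879/78407)   [reduce mod 78407]
reciprocity: (12879/78407) = -1·(78407/12879) since 12879 mod 4 = 3, 78407 mod 4 = 3; sign now +1
(78407/12879) = (1133/12879)   [reduce mod 12879]
reciprocity: (1133/12879) = +1·(12879/1133) since 1133 mod 4 = 1, 12879 mod 4 = 3; sign now +1
(12879/1133) = (416/1133)   [reduce mod 1133]
416 = 2^5·13; (2/1133) = -1 since 1133 mod 8 = 5, so (416/1133) = (-1)^5·(13/1133); sign now -1
reciprocity: (13/1133) = +1·(1133/13) since 13 mod 4 = 1, 1133 mod 4 = 1; sign now -1
(1133/13) = (2/13)   [reduce mod 13]
2 = 2^1·1; (2/13) = -1 since 13 mod 8 = 5, so (2/13) = (-1)^1·(1/13); sign now +1
(1/13) = 1; final value = sign = +1

1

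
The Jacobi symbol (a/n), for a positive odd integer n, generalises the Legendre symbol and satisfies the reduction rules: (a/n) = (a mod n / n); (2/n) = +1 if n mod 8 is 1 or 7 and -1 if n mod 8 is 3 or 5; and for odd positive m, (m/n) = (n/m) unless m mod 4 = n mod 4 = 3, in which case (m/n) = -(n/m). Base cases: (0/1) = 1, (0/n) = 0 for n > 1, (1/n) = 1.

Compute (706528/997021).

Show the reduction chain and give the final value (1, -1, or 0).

706528 = 2^5·22079; (2/997021) = -1 since 997021 mod 8 = 5, so (706528/997021) = (-1)^5·(22079/997021); sign now -1
reciprocity: (22079/997021) = +1·(997021/22079) since 22079 mod 4 = 3, 997021 mod 4 = 1; sign now -1
(997021/22079) = (3466/22079)   [reduce mod 22079]
3466 = 2^1·1733; (2/22079) = +1 since 22079 mod 8 = 7, so (3466/22079) = (+1)^1·(1733/22079); sign now -1
reciprocity: (1733/22079) = +1·(22079/1733) since 1733 mod 4 = 1, 22079 mod 4 = 3; sign now -1
(22079/1733) = (1283/1733)   [reduce mod 1733]
reciprocity: (1283/1733) = +1·(1733/1283) since 1283 mod 4 = 3, 1733 mod 4 = 1; sign now -1
(1733/1283) = (450/1283)   [reduce mod 1283]
450 = 2^1·225; (2/1283) = -1 since 1283 mod 8 = 3, so (450/1283) = (-1)^1·(225/1283); sign now +1
reciprocity: (225/1283) = +1·(1283/225) since 225 mod 4 = 1, 1283 mod 4 = 3; sign now +1
(1283/225) = (158/225)   [reduce mod 225]
158 = 2^1·79; (2/225) = +1 since 225 mod 8 = 1, so (158/225) = (+1)^1·(79/225); sign now +1
reciprocity: (79/225) = +1·(225/79) since 79 mod 4 = 3, 225 mod 4 = 1; sign now +1
(225/79) = (67/79)   [reduce mod 79]
reciprocity: (67/79) = -1·(79/67) since 67 mod 4 = 3, 79 mod 4 = 3; sign now -1
(79/67) = (12/67)   [reduce mod 67]
12 = 2^2·3; (2/67) = -1 since 67 mod 8 = 3, so (12/67) = (-1)^2·(3/67); sign now -1
reciprocity: (3/67) = -1·(67/3) since 3 mod 4 = 3, 67 mod 4 = 3; sign now +1
(67/3) = (1/3)   [reduce mod 3]
(1/3) = 1; final value = sign = +1

1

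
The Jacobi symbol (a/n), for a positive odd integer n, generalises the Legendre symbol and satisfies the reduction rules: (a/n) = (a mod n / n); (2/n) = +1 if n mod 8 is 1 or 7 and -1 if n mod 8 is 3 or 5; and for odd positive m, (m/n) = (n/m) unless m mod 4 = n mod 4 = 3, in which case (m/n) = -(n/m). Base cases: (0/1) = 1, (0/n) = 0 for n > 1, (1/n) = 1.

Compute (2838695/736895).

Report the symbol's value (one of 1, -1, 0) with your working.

(2838695/736895): 2838695 mod 736895 = 628010, so (2838695/736895) = (628010/736895)
factor out 2^1: 628010 = 2^1·314005; with 736895 mod 8 = 7, (2/736895) = +1; sign now +1; continue with (314005/736895)
flip (314005/736895) -> (736895/314005): both odd, 314005 mod 4 = 1, 736895 mod 4 = 3, so the flip contributes +1; sign now +1
(736895/314005): 736895 mod 314005 = 108885, so (736895/314005) = (108885/314005)
flip (108885/314005) -> (314005/108885): both odd, 108885 mod 4 = 1, 314005 mod 4 = 1, so the flip contributes +1; sign now +1
(314005/108885): 314005 mod 108885 = 96235, so (314005/108885) = (96235/108885)
flip (96235/108885) -> (108885/96235): both odd, 96235 mod 4 = 3, 108885 mod 4 = 1, so the flip contributes +1; sign now +1
(108885/96235): 108885 mod 96235 = 12650, so (108885/96235) = (12650/96235)
factor out 2^1: 12650 = 2^1·6325; with 96235 mod 8 = 3, (2/96235) = -1; sign now -1; continue with (6325/96235)
flip (6325/96235) -> (96235/6325): both odd, 6325 mod 4 = 1, 96235 mod 4 = 3, so the flip contributes +1; sign now -1
(96235/6325): 96235 mod 6325 = 1360, so (96235/6325) = (1360/6325)
factor out 2^4: 1360 = 2^4·85; with 6325 mod 8 = 5, (2/6325) = -1; sign now -1; continue with (85/6325)
flip (85/6325) -> (6325/85): both odd, 85 mod 4 = 1, 6325 mod 4 = 1, so the flip contributes +1; sign now -1
(6325/85): 6325 mod 85 = 35, so (6325/85) = (35/85)
flip (35/85) -> (85/35): both odd, 35 mod 4 = 3, 85 mod 4 = 1, so the flip contributes +1; sign now -1
(85/35): 85 mod 35 = 15, so (85/35) = (15/35)
flip (15/35) -> (35/15): both odd, 15 mod 4 = 3, 35 mod 4 = 3, so the flip contributes -1; sign now +1
(35/15): 35 mod 15 = 5, so (35/15) = (5/15)
flip (5/15) -> (15/5): both odd, 5 mod 4 = 1, 15 mod 4 = 3, so the flip contributes +1; sign now +1
(15/5): 15 mod 5 = 0, so (15/5) = (0/5)
reached (0/5); gcd(a, n) > 1, so (0/5) = 0 and the symbol is 0

0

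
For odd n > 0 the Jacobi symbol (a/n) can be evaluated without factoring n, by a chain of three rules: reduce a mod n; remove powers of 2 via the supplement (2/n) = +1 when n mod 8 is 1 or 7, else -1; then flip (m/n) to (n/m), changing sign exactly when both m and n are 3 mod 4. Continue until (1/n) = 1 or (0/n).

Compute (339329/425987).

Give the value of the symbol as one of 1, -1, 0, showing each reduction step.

-1

flip (339329/425987) -> (425987/339329): both odd, 339329 mod 4 = 1, 425987 mod 4 = 3, so the flip contributes +1; sign now +1
(425987/339329): 425987 mod 339329 = 86658, so (425987/339329) = (86658/339329)
factor out 2^1: 86658 = 2^1·43329; with 339329 mod 8 = 1, (2/339329) = +1; sign now +1; continue with (43329/339329)
flip (43329/339329) -> (339329/43329): both odd, 43329 mod 4 = 1, 339329 mod 4 = 1, so the flip contributes +1; sign now +1
(339329/43329): 339329 mod 43329 = 36026, so (339329/43329) = (36026/43329)
factor out 2^1: 36026 = 2^1·18013; with 43329 mod 8 = 1, (2/43329) = +1; sign now +1; continue with (18013/43329)
flip (18013/43329) -> (43329/18013): both odd, 18013 mod 4 = 1, 43329 mod 4 = 1, so the flip contributes +1; sign now +1
(43329/18013): 43329 mod 18013 = 7303, so (43329/18013) = (7303/18013)
flip (7303/18013) -> (18013/7303): both odd, 7303 mod 4 = 3, 18013 mod 4 = 1, so the flip contributes +1; sign now +1
(18013/7303): 18013 mod 7303 = 3407, so (18013/7303) = (3407/7303)
flip (3407/7303) -> (7303/3407): both odd, 3407 mod 4 = 3, 7303 mod 4 = 3, so the flip contributes -1; sign now -1
(7303/3407): 7303 mod 3407 = 489, so (7303/3407) = (489/3407)
flip (489/3407) -> (3407/489): both odd, 489 mod 4 = 1, 3407 mod 4 = 3, so the flip contributes +1; sign now -1
(3407/489): 3407 mod 489 = 473, so (3407/489) = (473/489)
flip (473/489) -> (489/473): both odd, 473 mod 4 = 1, 489 mod 4 = 1, so the flip contributes +1; sign now -1
(489/473): 489 mod 473 = 16, so (489/473) = (16/473)
factor out 2^4: 16 = 2^4·1; with 473 mod 8 = 1, (2/473) = +1; sign now -1; continue with (1/473)
reached (1/473) = 1, so the symbol is -1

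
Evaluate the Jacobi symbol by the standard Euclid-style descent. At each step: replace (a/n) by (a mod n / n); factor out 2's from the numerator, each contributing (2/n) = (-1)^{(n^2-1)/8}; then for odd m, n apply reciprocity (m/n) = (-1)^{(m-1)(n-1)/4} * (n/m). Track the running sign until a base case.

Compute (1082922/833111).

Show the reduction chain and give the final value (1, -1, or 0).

-1

(1082922/833111): 1082922 mod 833111 = 249811, so (1082922/833111) = (249811/833111)
flip (249811/833111) -> (833111/249811): both odd, 249811 mod 4 = 3, 833111 mod 4 = 3, so the flip contributes -1; sign now -1
(833111/249811): 833111 mod 249811 = 83678, so (833111/249811) = (83678/249811)
factor out 2^1: 83678 = 2^1·41839; with 249811 mod 8 = 3, (2/249811) = -1; sign now +1; continue with (41839/249811)
flip (41839/249811) -> (249811/41839): both odd, 41839 mod 4 = 3, 249811 mod 4 = 3, so the flip contributes -1; sign now -1
(249811/41839): 249811 mod 41839 = 40616, so (249811/41839) = (40616/41839)
factor out 2^3: 40616 = 2^3·5077; with 41839 mod 8 = 7, (2/41839) = +1; sign now -1; continue with (5077/41839)
flip (5077/41839) -> (41839/5077): both odd, 5077 mod 4 = 1, 41839 mod 4 = 3, so the flip contributes +1; sign now -1
(41839/5077): 41839 mod 5077 = 1223, so (41839/5077) = (1223/5077)
flip (1223/5077) -> (5077/1223): both odd, 1223 mod 4 = 3, 5077 mod 4 = 1, so the flip contributes +1; sign now -1
(5077/1223): 5077 mod 1223 = 185, so (5077/1223) = (185/1223)
flip (185/1223) -> (1223/185): both odd, 185 mod 4 = 1, 1223 mod 4 = 3, so the flip contributes +1; sign now -1
(1223/185): 1223 mod 185 = 113, so (1223/185) = (113/185)
flip (113/185) -> (185/113): both odd, 113 mod 4 = 1, 185 mod 4 = 1, so the flip contributes +1; sign now -1
(185/113): 185 mod 113 = 72, so (185/113) = (72/113)
factor out 2^3: 72 = 2^3·9; with 113 mod 8 = 1, (2/113) = +1; sign now -1; continue with (9/113)
flip (9/113) -> (113/9): both odd, 9 mod 4 = 1, 113 mod 4 = 1, so the flip contributes +1; sign now -1
(113/9): 113 mod 9 = 5, so (113/9) = (5/9)
flip (5/9) -> (9/5): both odd, 5 mod 4 = 1, 9 mod 4 = 1, so the flip contributes +1; sign now -1
(9/5): 9 mod 5 = 4, so (9/5) = (4/5)
factor out 2^2: 4 = 2^2·1; with 5 mod 8 = 5, (2/5) = -1; sign now -1; continue with (1/5)
reached (1/5) = 1, so the symbol is -1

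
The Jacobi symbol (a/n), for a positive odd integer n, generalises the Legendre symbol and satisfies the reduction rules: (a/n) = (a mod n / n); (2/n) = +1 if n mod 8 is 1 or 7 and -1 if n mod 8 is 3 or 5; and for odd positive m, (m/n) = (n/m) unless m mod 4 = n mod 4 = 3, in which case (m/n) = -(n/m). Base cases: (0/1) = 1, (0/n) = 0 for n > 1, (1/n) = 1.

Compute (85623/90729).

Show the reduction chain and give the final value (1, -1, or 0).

0

reciprocity: (85623/90729) = +1·(90729/85623) since 85623 mod 4 = 3, 90729 mod 4 = 1; sign now +1
(90729/85623) = (5106/85623)   [reduce mod 85623]
5106 = 2^1·2553; (2/85623) = +1 since 85623 mod 8 = 7, so (5106/85623) = (+1)^1·(2553/85623); sign now +1
reciprocity: (2553/85623) = +1·(85623/2553) since 2553 mod 4 = 1, 85623 mod 4 = 3; sign now +1
(85623/2553) = (1374/2553)   [reduce mod 2553]
1374 = 2^1·687; (2/2553) = +1 since 2553 mod 8 = 1, so (1374/2553) = (+1)^1·(687/2553); sign now +1
reciprocity: (687/2553) = +1·(2553/687) since 687 mod 4 = 3, 2553 mod 4 = 1; sign now +1
(2553/687) = (492/687)   [reduce mod 687]
492 = 2^2·123; (2/687) = +1 since 687 mod 8 = 7, so (492/687) = (+1)^2·(123/687); sign now +1
reciprocity: (123/687) = -1·(687/123) since 123 mod 4 = 3, 687 mod 4 = 3; sign now -1
(687/123) = (72/123)   [reduce mod 123]
72 = 2^3·9; (2/123) = -1 since 123 mod 8 = 3, so (72/123) = (-1)^3·(9/123); sign now +1
reciprocity: (9/123) = +1·(123/9) since 9 mod 4 = 1, 123 mod 4 = 3; sign now +1
(123/9) = (6/9)   [reduce mod 9]
6 = 2^1·3; (2/9) = +1 since 9 mod 8 = 1, so (6/9) = (+1)^1·(3/9); sign now +1
reciprocity: (3/9) = +1·(9/3) since 3 mod 4 = 3, 9 mod 4 = 1; sign now +1
(9/3) = (0/3)   [reduce mod 3]
(0/3) = 0   [gcd(a, n) > 1]; final value = 0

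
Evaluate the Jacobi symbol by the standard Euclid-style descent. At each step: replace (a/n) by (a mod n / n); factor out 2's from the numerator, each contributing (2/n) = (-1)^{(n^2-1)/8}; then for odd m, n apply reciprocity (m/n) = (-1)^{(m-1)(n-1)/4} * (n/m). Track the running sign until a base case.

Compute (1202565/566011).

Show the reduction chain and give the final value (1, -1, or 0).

(1202565/566011) = (70543/566011)   [reduce mod 566011]
reciprocity: (70543/566011) = -1·(566011/70543) since 70543 mod 4 = 3, 566011 mod 4 = 3; sign now -1
(566011/70543) = (1667/70543)   [reduce mod 70543]
reciprocity: (1667/70543) = -1·(70543/1667) since 1667 mod 4 = 3, 70543 mod 4 = 3; sign now +1
(70543/1667) = (529/1667)   [reduce mod 1667]
reciprocity: (529/1667) = +1·(1667/529) since 529 mod 4 = 1, 1667 mod 4 = 3; sign now +1
(1667/529) = (80/529)   [reduce mod 529]
80 = 2^4·5; (2/529) = +1 since 529 mod 8 = 1, so (80/529) = (+1)^4·(5/529); sign now +1
reciprocity: (5/529) = +1·(529/5) since 5 mod 4 = 1, 529 mod 4 = 1; sign now +1
(529/5) = (4/5)   [reduce mod 5]
4 = 2^2·1; (2/5) = -1 since 5 mod 8 = 5, so (4/5) = (-1)^2·(1/5); sign now +1
(1/5) = 1; final value = sign = +1

1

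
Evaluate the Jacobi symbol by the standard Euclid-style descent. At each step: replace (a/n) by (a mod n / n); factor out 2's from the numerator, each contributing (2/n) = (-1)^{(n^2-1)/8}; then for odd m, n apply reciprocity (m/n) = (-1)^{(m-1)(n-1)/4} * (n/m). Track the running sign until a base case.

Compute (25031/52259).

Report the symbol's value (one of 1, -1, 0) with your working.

reciprocity: (25031/52259) = -1·(52259/25031) since 25031 mod 4 = 3, 52259 mod 4 = 3; sign now -1
(52259/25031) = (2197/25031)   [reduce mod 25031]
reciprocity: (2197/25031) = +1·(25031/2197) since 2197 mod 4 = 1, 25031 mod 4 = 3; sign now -1
(25031/2197) = (864/2197)   [reduce mod 2197]
864 = 2^5·27; (2/2197) = -1 since 2197 mod 8 = 5, so (864/2197) = (-1)^5·(27/2197); sign now +1
reciprocity: (27/2197) = +1·(2197/27) since 27 mod 4 = 3, 2197 mod 4 = 1; sign now +1
(2197/27) = (10/27)   [reduce mod 27]
10 = 2^1·5; (2/27) = -1 since 27 mod 8 = 3, so (10/27) = (-1)^1·(5/27); sign now -1
reciprocity: (5/27) = +1·(27/5) since 5 mod 4 = 1, 27 mod 4 = 3; sign now -1
(27/5) = (2/5)   [reduce mod 5]
2 = 2^1·1; (2/5) = -1 since 5 mod 8 = 5, so (2/5) = (-1)^1·(1/5); sign now +1
(1/5) = 1; final value = sign = +1

1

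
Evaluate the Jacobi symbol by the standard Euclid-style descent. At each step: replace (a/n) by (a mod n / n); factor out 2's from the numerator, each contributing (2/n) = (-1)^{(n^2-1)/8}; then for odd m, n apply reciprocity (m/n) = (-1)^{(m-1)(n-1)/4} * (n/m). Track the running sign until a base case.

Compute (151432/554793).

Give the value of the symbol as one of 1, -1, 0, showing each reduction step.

factor out 2^3: 151432 = 2^3·18929; with 554793 mod 8 = 1, (2/554793) = +1; sign now +1; continue with (18929/554793)
flip (18929/554793) -> (554793/18929): both odd, 18929 mod 4 = 1, 554793 mod 4 = 1, so the flip contributes +1; sign now +1
(554793/18929): 554793 mod 18929 = 5852, so (554793/18929) = (5852/18929)
factor out 2^2: 5852 = 2^2·1463; with 18929 mod 8 = 1, (2/18929) = +1; sign now +1; continue with (1463/18929)
flip (1463/18929) -> (18929/1463): both odd, 1463 mod 4 = 3, 18929 mod 4 = 1, so the flip contributes +1; sign now +1
(18929/1463): 18929 mod 1463 = 1373, so (18929/1463) = (1373/1463)
flip (1373/1463) -> (1463/1373): both odd, 1373 mod 4 = 1, 1463 mod 4 = 3, so the flip contributes +1; sign now +1
(1463/1373): 1463 mod 1373 = 90, so (1463/1373) = (90/1373)
factor out 2^1: 90 = 2^1·45; with 1373 mod 8 = 5, (2/1373) = -1; sign now -1; continue with (45/1373)
flip (45/1373) -> (1373/45): both odd, 45 mod 4 = 1, 1373 mod 4 = 1, so the flip contributes +1; sign now -1
(1373/45): 1373 mod 45 = 23, so (1373/45) = (23/45)
flip (23/45) -> (45/23): both odd, 23 mod 4 = 3, 45 mod 4 = 1, so the flip contributes +1; sign now -1
(45/23): 45 mod 23 = 22, so (45/23) = (22/23)
factor out 2^1: 22 = 2^1·11; with 23 mod 8 = 7, (2/23) = +1; sign now -1; continue with (11/23)
flip (11/23) -> (23/11): both odd, 11 mod 4 = 3, 23 mod 4 = 3, so the flip contributes -1; sign now +1
(23/11): 23 mod 11 = 1, so (23/11) = (1/11)
reached (1/11) = 1, so the symbol is +1

1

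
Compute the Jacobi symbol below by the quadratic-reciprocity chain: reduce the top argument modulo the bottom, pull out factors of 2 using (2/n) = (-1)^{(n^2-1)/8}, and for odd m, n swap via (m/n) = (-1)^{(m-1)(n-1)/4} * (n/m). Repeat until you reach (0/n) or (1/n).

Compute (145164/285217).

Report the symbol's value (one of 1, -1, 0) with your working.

1

factor out 2^2: 145164 = 2^2·36291; with 285217 mod 8 = 1, (2/285217) = +1; sign now +1; continue with (36291/285217)
flip (36291/285217) -> (285217/36291): both odd, 36291 mod 4 = 3, 285217 mod 4 = 1, so the flip contributes +1; sign now +1
(285217/36291): 285217 mod 36291 = 31180, so (285217/36291) = (31180/36291)
factor out 2^2: 31180 = 2^2·7795; with 36291 mod 8 = 3, (2/36291) = -1; sign now +1; continue with (7795/36291)
flip (7795/36291) -> (36291/7795): both odd, 7795 mod 4 = 3, 36291 mod 4 = 3, so the flip contributes -1; sign now -1
(36291/7795): 36291 mod 7795 = 5111, so (36291/7795) = (5111/7795)
flip (5111/7795) -> (7795/5111): both odd, 5111 mod 4 = 3, 7795 mod 4 = 3, so the flip contributes -1; sign now +1
(7795/5111): 7795 mod 5111 = 2684, so (7795/5111) = (2684/5111)
factor out 2^2: 2684 = 2^2·671; with 5111 mod 8 = 7, (2/5111) = +1; sign now +1; continue with (671/5111)
flip (671/5111) -> (5111/671): both odd, 671 mod 4 = 3, 5111 mod 4 = 3, so the flip contributes -1; sign now -1
(5111/671): 5111 mod 671 = 414, so (5111/671) = (414/671)
factor out 2^1: 414 = 2^1·207; with 671 mod 8 = 7, (2/671) = +1; sign now -1; continue with (207/671)
flip (207/671) -> (671/207): both odd, 207 mod 4 = 3, 671 mod 4 = 3, so the flip contributes -1; sign now +1
(671/207): 671 mod 207 = 50, so (671/207) = (50/207)
factor out 2^1: 50 = 2^1·25; with 207 mod 8 = 7, (2/207) = +1; sign now +1; continue with (25/207)
flip (25/207) -> (207/25): both odd, 25 mod 4 = 1, 207 mod 4 = 3, so the flip contributes +1; sign now +1
(207/25): 207 mod 25 = 7, so (207/25) = (7/25)
flip (7/25) -> (25/7): both odd, 7 mod 4 = 3, 25 mod 4 = 1, so the flip contributes +1; sign now +1
(25/7): 25 mod 7 = 4, so (25/7) = (4/7)
factor out 2^2: 4 = 2^2·1; with 7 mod 8 = 7, (2/7) = +1; sign now +1; continue with (1/7)
reached (1/7) = 1, so the symbol is +1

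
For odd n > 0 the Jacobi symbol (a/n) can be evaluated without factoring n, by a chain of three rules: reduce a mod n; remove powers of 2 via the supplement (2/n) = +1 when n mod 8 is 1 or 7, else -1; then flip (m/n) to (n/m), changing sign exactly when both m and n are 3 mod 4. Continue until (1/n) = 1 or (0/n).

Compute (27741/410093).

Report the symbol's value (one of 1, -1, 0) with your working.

flip (27741/410093) -> (410093/27741): both odd, 27741 mod 4 = 1, 410093 mod 4 = 1, so the flip contributes +1; sign now +1
(410093/27741): 410093 mod 27741 = 21719, so (410093/27741) = (21719/27741)
flip (21719/27741) -> (27741/21719): both odd, 21719 mod 4 = 3, 27741 mod 4 = 1, so the flip contributes +1; sign now +1
(27741/21719): 27741 mod 21719 = 6022, so (27741/21719) = (6022/21719)
factor out 2^1: 6022 = 2^1·3011; with 21719 mod 8 = 7, (2/21719) = +1; sign now +1; continue with (3011/21719)
flip (3011/21719) -> (21719/3011): both odd, 3011 mod 4 = 3, 21719 mod 4 = 3, so the flip contributes -1; sign now -1
(21719/3011): 21719 mod 3011 = 642, so (21719/3011) = (642/3011)
factor out 2^1: 642 = 2^1·321; with 3011 mod 8 = 3, (2/3011) = -1; sign now +1; continue with (321/3011)
flip (321/3011) -> (3011/321): both odd, 321 mod 4 = 1, 3011 mod 4 = 3, so the flip contributes +1; sign now +1
(3011/321): 3011 mod 321 = 122, so (3011/321) = (122/321)
factor out 2^1: 122 = 2^1·61; with 321 mod 8 = 1, (2/321) = +1; sign now +1; continue with (61/321)
flip (61/321) -> (321/61): both odd, 61 mod 4 = 1, 321 mod 4 = 1, so the flip contributes +1; sign now +1
(321/61): 321 mod 61 = 16, so (321/61) = (16/61)
factor out 2^4: 16 = 2^4·1; with 61 mod 8 = 5, (2/61) = -1; sign now +1; continue with (1/61)
reached (1/61) = 1, so the symbol is +1

1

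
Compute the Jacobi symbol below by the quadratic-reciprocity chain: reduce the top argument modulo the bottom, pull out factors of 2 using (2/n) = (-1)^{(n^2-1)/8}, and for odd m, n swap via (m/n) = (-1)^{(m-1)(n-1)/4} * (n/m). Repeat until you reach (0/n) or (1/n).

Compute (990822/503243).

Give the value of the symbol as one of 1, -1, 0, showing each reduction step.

-1

(990822/503243) = (487579/503243)   [reduce mod 503243]
reciprocity: (487579/503243) = -1·(503243/487579) since 487579 mod 4 = 3, 503243 mod 4 = 3; sign now -1
(503243/487579) = (15664/487579)   [reduce mod 487579]
15664 = 2^4·979; (2/487579) = -1 since 487579 mod 8 = 3, so (15664/487579) = (-1)^4·(979/487579); sign now -1
reciprocity: (979/487579) = -1·(487579/979) since 979 mod 4 = 3, 487579 mod 4 = 3; sign now +1
(487579/979) = (37/979)   [reduce mod 979]
reciprocity: (37/979) = +1·(979/37) since 37 mod 4 = 1, 979 mod 4 = 3; sign now +1
(979/37) = (17/37)   [reduce mod 37]
reciprocity: (17/37) = +1·(37/17) since 17 mod 4 = 1, 37 mod 4 = 1; sign now +1
(37/17) = (3/17)   [reduce mod 17]
reciprocity: (3/17) = +1·(17/3) since 3 mod 4 = 3, 17 mod 4 = 1; sign now +1
(17/3) = (2/3)   [reduce mod 3]
2 = 2^1·1; (2/3) = -1 since 3 mod 8 = 3, so (2/3) = (-1)^1·(1/3); sign now -1
(1/3) = 1; final value = sign = -1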